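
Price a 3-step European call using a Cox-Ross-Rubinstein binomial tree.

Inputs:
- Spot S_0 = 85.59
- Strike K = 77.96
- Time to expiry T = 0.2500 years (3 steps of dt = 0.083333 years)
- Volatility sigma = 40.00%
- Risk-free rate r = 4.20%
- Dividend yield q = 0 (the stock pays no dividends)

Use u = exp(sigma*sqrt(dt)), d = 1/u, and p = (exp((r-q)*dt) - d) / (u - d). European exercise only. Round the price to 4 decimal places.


dt = T/N = 0.083333
u = exp(sigma*sqrt(dt)) = 1.122401; d = 1/u = 0.890947
p = (exp((r-q)*dt) - d) / (u - d) = 0.486313
Discount per step: exp(-r*dt) = 0.996506
Stock lattice S(k, i) with i counting down-moves:
  k=0: S(0,0) = 85.5900
  k=1: S(1,0) = 96.0663; S(1,1) = 76.2562
  k=2: S(2,0) = 107.8249; S(2,1) = 85.5900; S(2,2) = 67.9402
  k=3: S(3,0) = 121.0228; S(3,1) = 96.0663; S(3,2) = 76.2562; S(3,3) = 60.5312
Terminal payoffs V(N, i) = max(S_T - K, 0):
  V(3,0) = 43.062759; V(3,1) = 18.106293; V(3,2) = 0.000000; V(3,3) = 0.000000
Backward induction: V(k, i) = exp(-r*dt) * [p * V(k+1, i) + (1-p) * V(k+1, i+1)].
  V(2,0) = exp(-r*dt) * [p*43.062759 + (1-p)*18.106293] = 30.137277
  V(2,1) = exp(-r*dt) * [p*18.106293 + (1-p)*0.000000] = 8.774558
  V(2,2) = exp(-r*dt) * [p*0.000000 + (1-p)*0.000000] = 0.000000
  V(1,0) = exp(-r*dt) * [p*30.137277 + (1-p)*8.774558] = 19.096567
  V(1,1) = exp(-r*dt) * [p*8.774558 + (1-p)*0.000000] = 4.252271
  V(0,0) = exp(-r*dt) * [p*19.096567 + (1-p)*4.252271] = 11.431164

Answer: Price = V(0,0) = 11.4312


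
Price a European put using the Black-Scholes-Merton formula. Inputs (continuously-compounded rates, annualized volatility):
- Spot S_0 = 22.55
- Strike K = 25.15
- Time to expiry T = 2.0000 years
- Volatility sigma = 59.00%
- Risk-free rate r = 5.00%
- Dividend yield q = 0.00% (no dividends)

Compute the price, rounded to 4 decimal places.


Answer: Price = 7.4313

Derivation:
d1 = (ln(S/K) + (r - q + 0.5*sigma^2) * T) / (sigma * sqrt(T)) = 0.40625942
d2 = d1 - sigma * sqrt(T) = -0.42812659
exp(-rT) = 0.90483742; exp(-qT) = 1.00000000
P = K * exp(-rT) * N(-d2) - S_0 * exp(-qT) * N(-d1)
N(-d1) = 0.34227600; N(-d2) = 0.66572052
P = 25.1500 * 0.90483742 * 0.66572052 - 22.5500 * 1.00000000 * 0.34227600 = 7.4313


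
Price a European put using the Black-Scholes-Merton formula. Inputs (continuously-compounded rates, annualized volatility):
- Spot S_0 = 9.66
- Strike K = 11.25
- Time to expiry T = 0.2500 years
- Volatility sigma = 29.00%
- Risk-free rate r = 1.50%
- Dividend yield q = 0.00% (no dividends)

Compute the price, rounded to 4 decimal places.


d1 = (ln(S/K) + (r - q + 0.5*sigma^2) * T) / (sigma * sqrt(T)) = -0.95249642
d2 = d1 - sigma * sqrt(T) = -1.09749642
exp(-rT) = 0.99625702; exp(-qT) = 1.00000000
P = K * exp(-rT) * N(-d2) - S_0 * exp(-qT) * N(-d1)
N(-d1) = 0.82957736; N(-d2) = 0.86378778
P = 11.2500 * 0.99625702 * 0.86378778 - 9.6600 * 1.00000000 * 0.82957736 = 1.6675

Answer: Price = 1.6675


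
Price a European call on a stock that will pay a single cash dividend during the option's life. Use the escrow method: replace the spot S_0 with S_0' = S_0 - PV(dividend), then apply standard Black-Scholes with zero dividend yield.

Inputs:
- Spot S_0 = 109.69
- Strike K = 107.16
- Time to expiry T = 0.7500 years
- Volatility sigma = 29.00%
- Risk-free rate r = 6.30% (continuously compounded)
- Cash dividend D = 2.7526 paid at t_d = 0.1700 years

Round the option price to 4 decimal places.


Answer: Price = 12.9976

Derivation:
PV(D) = D * exp(-r * t_d) = 2.7526 * 0.98934715 = 2.72327696
S_0' = S_0 - PV(D) = 109.6900 - 2.72327696 = 106.96672304
d1 = (ln(S_0'/K) + (r + sigma^2/2)*T) / (sigma*sqrt(T)) = 0.30652219
d2 = d1 - sigma*sqrt(T) = 0.05537483
exp(-rT) = 0.95384891
N(d1) = 0.62039646; N(d2) = 0.52208007
C = S_0' * N(d1) - K * exp(-rT) * N(d2) = 106.96672304 * 0.62039646 - 107.1600 * 0.95384891 * 0.52208007 = 12.9976


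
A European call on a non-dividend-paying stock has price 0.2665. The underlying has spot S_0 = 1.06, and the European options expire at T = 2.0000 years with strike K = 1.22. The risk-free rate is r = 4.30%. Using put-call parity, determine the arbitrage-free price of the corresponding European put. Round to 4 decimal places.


Put-call parity: C - P = S_0 * exp(-qT) - K * exp(-rT).
S_0 * exp(-qT) = 1.0600 * 1.00000000 = 1.06000000
K * exp(-rT) = 1.2200 * 0.91759423 = 1.11946496
P = C - S*exp(-qT) + K*exp(-rT)
P = 0.2665 - 1.06000000 + 1.11946496 = 0.3260

Answer: Put price = 0.3260


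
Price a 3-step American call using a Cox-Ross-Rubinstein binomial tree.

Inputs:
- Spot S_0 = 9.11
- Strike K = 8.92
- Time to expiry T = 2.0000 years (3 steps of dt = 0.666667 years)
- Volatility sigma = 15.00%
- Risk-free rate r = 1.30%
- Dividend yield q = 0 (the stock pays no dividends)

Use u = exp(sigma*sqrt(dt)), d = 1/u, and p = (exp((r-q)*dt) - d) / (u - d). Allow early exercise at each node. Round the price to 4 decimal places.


Answer: Price = V(0,0) = 1.0389

Derivation:
dt = T/N = 0.666667
u = exp(sigma*sqrt(dt)) = 1.130290; d = 1/u = 0.884728
p = (exp((r-q)*dt) - d) / (u - d) = 0.504866
Discount per step: exp(-r*dt) = 0.991371
Stock lattice S(k, i) with i counting down-moves:
  k=0: S(0,0) = 9.1100
  k=1: S(1,0) = 10.2969; S(1,1) = 8.0599
  k=2: S(2,0) = 11.6385; S(2,1) = 9.1100; S(2,2) = 7.1308
  k=3: S(3,0) = 13.1549; S(3,1) = 10.2969; S(3,2) = 8.0599; S(3,3) = 6.3088
Terminal payoffs V(N, i) = max(S_T - K, 0):
  V(3,0) = 4.234924; V(3,1) = 1.376944; V(3,2) = 0.000000; V(3,3) = 0.000000
Backward induction: V(k, i) = exp(-r*dt) * [p * V(k+1, i) + (1-p) * V(k+1, i+1)]; then take max(V_cont, immediate exercise) for American.
  V(2,0) = exp(-r*dt) * [p*4.234924 + (1-p)*1.376944] = 2.795509; exercise = 2.718536; V(2,0) = max -> 2.795509
  V(2,1) = exp(-r*dt) * [p*1.376944 + (1-p)*0.000000] = 0.689174; exercise = 0.190000; V(2,1) = max -> 0.689174
  V(2,2) = exp(-r*dt) * [p*0.000000 + (1-p)*0.000000] = 0.000000; exercise = 0.000000; V(2,2) = max -> 0.000000
  V(1,0) = exp(-r*dt) * [p*2.795509 + (1-p)*0.689174] = 1.737468; exercise = 1.376944; V(1,0) = max -> 1.737468
  V(1,1) = exp(-r*dt) * [p*0.689174 + (1-p)*0.000000] = 0.344938; exercise = 0.000000; V(1,1) = max -> 0.344938
  V(0,0) = exp(-r*dt) * [p*1.737468 + (1-p)*0.344938] = 1.038936; exercise = 0.190000; V(0,0) = max -> 1.038936


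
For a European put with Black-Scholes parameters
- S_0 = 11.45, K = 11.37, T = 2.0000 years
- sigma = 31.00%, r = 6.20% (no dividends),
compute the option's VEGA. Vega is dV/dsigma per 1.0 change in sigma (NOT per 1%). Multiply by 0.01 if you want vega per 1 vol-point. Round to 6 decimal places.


Answer: Vega = 5.648797

Derivation:
d1 = 0.5180387960; d2 = 0.0796325916
phi(d1) = 0.3488474249; exp(-qT) = 1.0000000000; exp(-rT) = 0.8833798409
Vega = S * exp(-qT) * phi(d1) * sqrt(T) = 11.4500 * 1.0000000000 * 0.3488474249 * 1.4142135624 = 5.648797


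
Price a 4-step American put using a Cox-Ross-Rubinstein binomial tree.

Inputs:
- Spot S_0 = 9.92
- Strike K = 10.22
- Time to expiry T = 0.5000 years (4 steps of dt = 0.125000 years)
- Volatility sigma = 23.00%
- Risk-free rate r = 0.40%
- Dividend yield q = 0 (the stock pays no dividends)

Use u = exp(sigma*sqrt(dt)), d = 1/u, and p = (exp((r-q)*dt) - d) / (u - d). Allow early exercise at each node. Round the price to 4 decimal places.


dt = T/N = 0.125000
u = exp(sigma*sqrt(dt)) = 1.084715; d = 1/u = 0.921901
p = (exp((r-q)*dt) - d) / (u - d) = 0.482754
Discount per step: exp(-r*dt) = 0.999500
Stock lattice S(k, i) with i counting down-moves:
  k=0: S(0,0) = 9.9200
  k=1: S(1,0) = 10.7604; S(1,1) = 9.1453
  k=2: S(2,0) = 11.6719; S(2,1) = 9.9200; S(2,2) = 8.4310
  k=3: S(3,0) = 12.6607; S(3,1) = 10.7604; S(3,2) = 9.1453; S(3,3) = 7.7726
  k=4: S(4,0) = 13.7333; S(4,1) = 11.6719; S(4,2) = 9.9200; S(4,3) = 8.4310; S(4,4) = 7.1655
Terminal payoffs V(N, i) = max(K - S_T, 0):
  V(4,0) = 0.000000; V(4,1) = 0.000000; V(4,2) = 0.300000; V(4,3) = 1.788975; V(4,4) = 3.054457
Backward induction: V(k, i) = exp(-r*dt) * [p * V(k+1, i) + (1-p) * V(k+1, i+1)]; then take max(V_cont, immediate exercise) for American.
  V(3,0) = exp(-r*dt) * [p*0.000000 + (1-p)*0.000000] = 0.000000; exercise = 0.000000; V(3,0) = max -> 0.000000
  V(3,1) = exp(-r*dt) * [p*0.000000 + (1-p)*0.300000] = 0.155096; exercise = 0.000000; V(3,1) = max -> 0.155096
  V(3,2) = exp(-r*dt) * [p*0.300000 + (1-p)*1.788975] = 1.069632; exercise = 1.074741; V(3,2) = max -> 1.074741
  V(3,3) = exp(-r*dt) * [p*1.788975 + (1-p)*3.054457] = 2.442320; exercise = 2.447428; V(3,3) = max -> 2.447428
  V(2,0) = exp(-r*dt) * [p*0.000000 + (1-p)*0.155096] = 0.080183; exercise = 0.000000; V(2,0) = max -> 0.080183
  V(2,1) = exp(-r*dt) * [p*0.155096 + (1-p)*1.074741] = 0.630464; exercise = 0.300000; V(2,1) = max -> 0.630464
  V(2,2) = exp(-r*dt) * [p*1.074741 + (1-p)*2.447428] = 1.783866; exercise = 1.788975; V(2,2) = max -> 1.788975
  V(1,0) = exp(-r*dt) * [p*0.080183 + (1-p)*0.630464] = 0.364631; exercise = 0.000000; V(1,0) = max -> 0.364631
  V(1,1) = exp(-r*dt) * [p*0.630464 + (1-p)*1.788975] = 1.229085; exercise = 1.074741; V(1,1) = max -> 1.229085
  V(0,0) = exp(-r*dt) * [p*0.364631 + (1-p)*1.229085] = 0.811361; exercise = 0.300000; V(0,0) = max -> 0.811361

Answer: Price = V(0,0) = 0.8114


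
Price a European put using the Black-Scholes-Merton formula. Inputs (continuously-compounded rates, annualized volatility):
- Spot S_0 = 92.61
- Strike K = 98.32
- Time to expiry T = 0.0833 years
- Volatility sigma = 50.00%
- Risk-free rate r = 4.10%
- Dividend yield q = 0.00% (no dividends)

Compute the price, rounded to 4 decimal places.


d1 = (ln(S/K) + (r - q + 0.5*sigma^2) * T) / (sigma * sqrt(T)) = -0.31877870
d2 = d1 - sigma * sqrt(T) = -0.46308739
exp(-rT) = 0.99659053; exp(-qT) = 1.00000000
P = K * exp(-rT) * N(-d2) - S_0 * exp(-qT) * N(-d1)
N(-d1) = 0.62505283; N(-d2) = 0.67834914
P = 98.3200 * 0.99659053 * 0.67834914 - 92.6100 * 1.00000000 * 0.62505283 = 8.5817

Answer: Price = 8.5817


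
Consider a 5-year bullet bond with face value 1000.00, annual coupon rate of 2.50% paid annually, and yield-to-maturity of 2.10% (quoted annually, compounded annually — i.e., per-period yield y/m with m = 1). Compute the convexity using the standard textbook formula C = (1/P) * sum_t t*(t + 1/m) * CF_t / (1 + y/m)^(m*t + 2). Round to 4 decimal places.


Coupon per period c = face * coupon_rate / m = 25.000000
Periods per year m = 1; per-period yield y/m = 0.021000
Number of cashflows N = 5
Cashflows (t years, CF_t, discount factor 1/(1+y/m)^(m*t), PV):
  t = 1.0000: CF_t = 25.000000, DF = 0.979432, PV = 24.485798
  t = 2.0000: CF_t = 25.000000, DF = 0.959287, PV = 23.982173
  t = 3.0000: CF_t = 25.000000, DF = 0.939556, PV = 23.488906
  t = 4.0000: CF_t = 25.000000, DF = 0.920231, PV = 23.005784
  t = 5.0000: CF_t = 1025.000000, DF = 0.901304, PV = 923.836581
Price P = sum_t PV_t = 1018.799242
Convexity numerator sum_t t*(t + 1/m) * CF_t / (1+y/m)^(m*t + 2):
  t = 1.0000: term = 46.977811
  t = 2.0000: term = 138.034705
  t = 3.0000: term = 270.391194
  t = 4.0000: term = 441.382949
  t = 5.0000: term = 26586.730022
Convexity = (1/P) * sum = 27483.516682 / 1018.799242 = 26.976381

Answer: Convexity = 26.9764


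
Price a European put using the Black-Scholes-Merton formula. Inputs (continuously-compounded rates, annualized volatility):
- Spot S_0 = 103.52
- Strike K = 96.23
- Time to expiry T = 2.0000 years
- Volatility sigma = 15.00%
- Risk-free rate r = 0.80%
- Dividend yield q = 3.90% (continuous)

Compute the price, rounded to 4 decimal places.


d1 = (ln(S/K) + (r - q + 0.5*sigma^2) * T) / (sigma * sqrt(T)) = 0.15803210
d2 = d1 - sigma * sqrt(T) = -0.05409993
exp(-rT) = 0.98412732; exp(-qT) = 0.92496443
P = K * exp(-rT) * N(-d2) - S_0 * exp(-qT) * N(-d1)
N(-d1) = 0.43721575; N(-d2) = 0.52157223
P = 96.2300 * 0.98412732 * 0.52157223 - 103.5200 * 0.92496443 * 0.43721575 = 7.5298

Answer: Price = 7.5298


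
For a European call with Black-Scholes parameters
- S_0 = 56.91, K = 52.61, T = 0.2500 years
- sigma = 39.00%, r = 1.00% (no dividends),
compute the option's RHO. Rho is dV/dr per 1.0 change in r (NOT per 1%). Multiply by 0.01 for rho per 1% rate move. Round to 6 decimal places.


d1 = 0.5132172147; d2 = 0.3182172147
phi(d1) = 0.3497157882; exp(-qT) = 1.0000000000; exp(-rT) = 0.9975031224
N(d2) = 0.6248399123
Rho = K*T*exp(-rT)*N(d2) = 52.6100 * 0.2500 * 0.9975031224 * 0.6248399123 = 8.197687

Answer: Rho = 8.197687


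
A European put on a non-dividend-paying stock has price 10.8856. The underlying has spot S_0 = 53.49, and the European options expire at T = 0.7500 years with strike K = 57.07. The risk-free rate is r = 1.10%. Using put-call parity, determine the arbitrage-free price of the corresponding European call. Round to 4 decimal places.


Put-call parity: C - P = S_0 * exp(-qT) - K * exp(-rT).
S_0 * exp(-qT) = 53.4900 * 1.00000000 = 53.49000000
K * exp(-rT) = 57.0700 * 0.99178394 = 56.60110933
C = P + S*exp(-qT) - K*exp(-rT)
C = 10.8856 + 53.49000000 - 56.60110933 = 7.7745

Answer: Call price = 7.7745


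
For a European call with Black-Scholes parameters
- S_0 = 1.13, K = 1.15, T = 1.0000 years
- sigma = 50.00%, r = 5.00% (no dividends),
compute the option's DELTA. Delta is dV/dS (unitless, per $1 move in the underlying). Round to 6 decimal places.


Answer: Delta = 0.623586

Derivation:
d1 = 0.3149113807; d2 = -0.1850886193
phi(d1) = 0.3796433111; exp(-qT) = 1.0000000000; exp(-rT) = 0.9512294245
N(d1) = 0.6235855298
Delta = exp(-qT) * N(d1) = 1.0000000000 * 0.6235855298 = 0.623586


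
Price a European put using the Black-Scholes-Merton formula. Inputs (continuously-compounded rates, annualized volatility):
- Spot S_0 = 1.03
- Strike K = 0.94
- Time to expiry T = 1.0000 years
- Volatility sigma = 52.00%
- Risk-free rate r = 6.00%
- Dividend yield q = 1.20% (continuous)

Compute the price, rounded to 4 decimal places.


Answer: Price = 0.1358

Derivation:
d1 = (ln(S/K) + (r - q + 0.5*sigma^2) * T) / (sigma * sqrt(T)) = 0.52814270
d2 = d1 - sigma * sqrt(T) = 0.00814270
exp(-rT) = 0.94176453; exp(-qT) = 0.98807171
P = K * exp(-rT) * N(-d2) - S_0 * exp(-qT) * N(-d1)
N(-d1) = 0.29870015; N(-d2) = 0.49675157
P = 0.9400 * 0.94176453 * 0.49675157 - 1.0300 * 0.98807171 * 0.29870015 = 0.1358


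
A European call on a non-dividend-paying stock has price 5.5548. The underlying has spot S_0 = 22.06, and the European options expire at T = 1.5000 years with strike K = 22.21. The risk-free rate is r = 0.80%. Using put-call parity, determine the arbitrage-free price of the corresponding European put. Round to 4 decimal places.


Put-call parity: C - P = S_0 * exp(-qT) - K * exp(-rT).
S_0 * exp(-qT) = 22.0600 * 1.00000000 = 22.06000000
K * exp(-rT) = 22.2100 * 0.98807171 = 21.94507274
P = C - S*exp(-qT) + K*exp(-rT)
P = 5.5548 - 22.06000000 + 21.94507274 = 5.4399

Answer: Put price = 5.4399


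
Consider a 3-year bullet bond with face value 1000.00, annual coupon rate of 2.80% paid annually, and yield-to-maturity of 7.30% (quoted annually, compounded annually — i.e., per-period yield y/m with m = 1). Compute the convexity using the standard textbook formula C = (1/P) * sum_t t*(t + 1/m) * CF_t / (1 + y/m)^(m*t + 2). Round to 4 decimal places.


Coupon per period c = face * coupon_rate / m = 28.000000
Periods per year m = 1; per-period yield y/m = 0.073000
Number of cashflows N = 3
Cashflows (t years, CF_t, discount factor 1/(1+y/m)^(m*t), PV):
  t = 1.0000: CF_t = 28.000000, DF = 0.931966, PV = 26.095061
  t = 2.0000: CF_t = 28.000000, DF = 0.868561, PV = 24.319721
  t = 3.0000: CF_t = 1028.000000, DF = 0.809470, PV = 832.135306
Price P = sum_t PV_t = 882.550088
Convexity numerator sum_t t*(t + 1/m) * CF_t / (1+y/m)^(m*t + 2):
  t = 1.0000: term = 45.330328
  t = 2.0000: term = 126.739034
  t = 3.0000: term = 8673.127901
Convexity = (1/P) * sum = 8845.197263 / 882.550088 = 10.022318

Answer: Convexity = 10.0223


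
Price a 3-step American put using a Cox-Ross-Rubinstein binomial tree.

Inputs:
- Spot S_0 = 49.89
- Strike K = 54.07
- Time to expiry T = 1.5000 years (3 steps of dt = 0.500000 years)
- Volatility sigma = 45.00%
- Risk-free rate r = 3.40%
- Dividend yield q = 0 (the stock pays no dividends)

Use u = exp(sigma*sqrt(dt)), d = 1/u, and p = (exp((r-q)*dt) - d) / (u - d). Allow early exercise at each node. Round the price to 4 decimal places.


dt = T/N = 0.500000
u = exp(sigma*sqrt(dt)) = 1.374648; d = 1/u = 0.727459
p = (exp((r-q)*dt) - d) / (u - d) = 0.447607
Discount per step: exp(-r*dt) = 0.983144
Stock lattice S(k, i) with i counting down-moves:
  k=0: S(0,0) = 49.8900
  k=1: S(1,0) = 68.5812; S(1,1) = 36.2929
  k=2: S(2,0) = 94.2751; S(2,1) = 49.8900; S(2,2) = 26.4016
  k=3: S(3,0) = 129.5951; S(3,1) = 68.5812; S(3,2) = 36.2929; S(3,3) = 19.2061
Terminal payoffs V(N, i) = max(K - S_T, 0):
  V(3,0) = 0.000000; V(3,1) = 0.000000; V(3,2) = 17.777085; V(3,3) = 34.863929
Backward induction: V(k, i) = exp(-r*dt) * [p * V(k+1, i) + (1-p) * V(k+1, i+1)]; then take max(V_cont, immediate exercise) for American.
  V(2,0) = exp(-r*dt) * [p*0.000000 + (1-p)*0.000000] = 0.000000; exercise = 0.000000; V(2,0) = max -> 0.000000
  V(2,1) = exp(-r*dt) * [p*0.000000 + (1-p)*17.777085] = 9.654411; exercise = 4.180000; V(2,1) = max -> 9.654411
  V(2,2) = exp(-r*dt) * [p*17.777085 + (1-p)*34.863929] = 26.756983; exercise = 27.668404; V(2,2) = max -> 27.668404
  V(1,0) = exp(-r*dt) * [p*0.000000 + (1-p)*9.654411] = 5.243135; exercise = 0.000000; V(1,0) = max -> 5.243135
  V(1,1) = exp(-r*dt) * [p*9.654411 + (1-p)*27.668404] = 19.274744; exercise = 17.777085; V(1,1) = max -> 19.274744
  V(0,0) = exp(-r*dt) * [p*5.243135 + (1-p)*19.274744] = 12.775066; exercise = 4.180000; V(0,0) = max -> 12.775066

Answer: Price = V(0,0) = 12.7751


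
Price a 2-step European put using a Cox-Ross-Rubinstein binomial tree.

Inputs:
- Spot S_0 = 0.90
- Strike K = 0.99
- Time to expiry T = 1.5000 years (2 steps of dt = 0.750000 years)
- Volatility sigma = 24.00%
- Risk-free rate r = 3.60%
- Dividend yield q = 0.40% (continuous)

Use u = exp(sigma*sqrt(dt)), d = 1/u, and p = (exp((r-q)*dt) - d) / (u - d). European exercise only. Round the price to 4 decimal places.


Answer: Price = V(0,0) = 0.1341

Derivation:
dt = T/N = 0.750000
u = exp(sigma*sqrt(dt)) = 1.231024; d = 1/u = 0.812332
p = (exp((r-q)*dt) - d) / (u - d) = 0.506240
Discount per step: exp(-r*dt) = 0.973361
Stock lattice S(k, i) with i counting down-moves:
  k=0: S(0,0) = 0.9000
  k=1: S(1,0) = 1.1079; S(1,1) = 0.7311
  k=2: S(2,0) = 1.3639; S(2,1) = 0.9000; S(2,2) = 0.5939
Terminal payoffs V(N, i) = max(K - S_T, 0):
  V(2,0) = 0.000000; V(2,1) = 0.090000; V(2,2) = 0.396105
Backward induction: V(k, i) = exp(-r*dt) * [p * V(k+1, i) + (1-p) * V(k+1, i+1)].
  V(1,0) = exp(-r*dt) * [p*0.000000 + (1-p)*0.090000] = 0.043255
  V(1,1) = exp(-r*dt) * [p*0.090000 + (1-p)*0.396105] = 0.234719
  V(0,0) = exp(-r*dt) * [p*0.043255 + (1-p)*0.234719] = 0.134121


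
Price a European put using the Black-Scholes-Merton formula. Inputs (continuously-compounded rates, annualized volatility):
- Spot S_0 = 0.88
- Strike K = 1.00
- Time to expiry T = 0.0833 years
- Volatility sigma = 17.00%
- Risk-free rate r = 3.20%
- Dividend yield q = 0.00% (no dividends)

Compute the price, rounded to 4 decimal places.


d1 = (ln(S/K) + (r - q + 0.5*sigma^2) * T) / (sigma * sqrt(T)) = -2.52653002
d2 = d1 - sigma * sqrt(T) = -2.57559497
exp(-rT) = 0.99733795; exp(-qT) = 1.00000000
P = K * exp(-rT) * N(-d2) - S_0 * exp(-qT) * N(-d1)
N(-d1) = 0.99424022; N(-d2) = 0.99499661
P = 1.0000 * 0.99733795 * 0.99499661 - 0.8800 * 1.00000000 * 0.99424022 = 0.1174

Answer: Price = 0.1174


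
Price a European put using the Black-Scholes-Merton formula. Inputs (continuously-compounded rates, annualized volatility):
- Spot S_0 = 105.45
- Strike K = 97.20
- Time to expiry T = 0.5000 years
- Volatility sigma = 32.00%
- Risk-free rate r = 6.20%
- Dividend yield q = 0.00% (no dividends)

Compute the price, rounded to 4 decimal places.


d1 = (ln(S/K) + (r - q + 0.5*sigma^2) * T) / (sigma * sqrt(T)) = 0.61017214
d2 = d1 - sigma * sqrt(T) = 0.38389797
exp(-rT) = 0.96947557; exp(-qT) = 1.00000000
P = K * exp(-rT) * N(-d2) - S_0 * exp(-qT) * N(-d1)
N(-d1) = 0.27087389; N(-d2) = 0.35052703
P = 97.2000 * 0.96947557 * 0.35052703 - 105.4500 * 1.00000000 * 0.27087389 = 4.4676

Answer: Price = 4.4676


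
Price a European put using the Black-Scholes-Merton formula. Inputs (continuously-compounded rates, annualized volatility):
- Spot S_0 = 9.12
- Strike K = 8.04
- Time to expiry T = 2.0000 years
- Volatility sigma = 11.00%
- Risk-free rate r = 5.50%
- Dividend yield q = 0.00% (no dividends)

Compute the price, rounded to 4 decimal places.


d1 = (ln(S/K) + (r - q + 0.5*sigma^2) * T) / (sigma * sqrt(T)) = 1.59510897
d2 = d1 - sigma * sqrt(T) = 1.43954548
exp(-rT) = 0.89583414; exp(-qT) = 1.00000000
P = K * exp(-rT) * N(-d2) - S_0 * exp(-qT) * N(-d1)
N(-d1) = 0.05534394; N(-d2) = 0.07499802
P = 8.0400 * 0.89583414 * 0.07499802 - 9.1200 * 1.00000000 * 0.05534394 = 0.0354

Answer: Price = 0.0354


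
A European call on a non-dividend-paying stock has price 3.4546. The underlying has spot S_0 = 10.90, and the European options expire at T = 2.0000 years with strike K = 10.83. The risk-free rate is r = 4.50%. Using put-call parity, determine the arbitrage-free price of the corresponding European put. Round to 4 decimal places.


Put-call parity: C - P = S_0 * exp(-qT) - K * exp(-rT).
S_0 * exp(-qT) = 10.9000 * 1.00000000 = 10.90000000
K * exp(-rT) = 10.8300 * 0.91393119 = 9.89787474
P = C - S*exp(-qT) + K*exp(-rT)
P = 3.4546 - 10.90000000 + 9.89787474 = 2.4525

Answer: Put price = 2.4525


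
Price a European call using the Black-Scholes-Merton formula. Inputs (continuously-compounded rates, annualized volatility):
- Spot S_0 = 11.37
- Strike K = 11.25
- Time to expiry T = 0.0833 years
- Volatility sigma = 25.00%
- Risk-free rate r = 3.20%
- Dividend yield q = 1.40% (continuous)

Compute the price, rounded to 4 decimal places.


d1 = (ln(S/K) + (r - q + 0.5*sigma^2) * T) / (sigma * sqrt(T)) = 0.20390599
d2 = d1 - sigma * sqrt(T) = 0.13175165
exp(-rT) = 0.99733795; exp(-qT) = 0.99883448
C = S_0 * exp(-qT) * N(d1) - K * exp(-rT) * N(d2)
N(d1) = 0.58078652; N(d2) = 0.55240963
C = 11.3700 * 0.99883448 * 0.58078652 - 11.2500 * 0.99733795 * 0.55240963 = 0.3978

Answer: Price = 0.3978


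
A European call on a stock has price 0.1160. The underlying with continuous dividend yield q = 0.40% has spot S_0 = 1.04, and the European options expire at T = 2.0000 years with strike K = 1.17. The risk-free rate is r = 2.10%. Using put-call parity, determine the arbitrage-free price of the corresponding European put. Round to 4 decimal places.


Put-call parity: C - P = S_0 * exp(-qT) - K * exp(-rT).
S_0 * exp(-qT) = 1.0400 * 0.99203191 = 1.03171319
K * exp(-rT) = 1.1700 * 0.95886978 = 1.12187764
P = C - S*exp(-qT) + K*exp(-rT)
P = 0.1160 - 1.03171319 + 1.12187764 = 0.2062

Answer: Put price = 0.2062


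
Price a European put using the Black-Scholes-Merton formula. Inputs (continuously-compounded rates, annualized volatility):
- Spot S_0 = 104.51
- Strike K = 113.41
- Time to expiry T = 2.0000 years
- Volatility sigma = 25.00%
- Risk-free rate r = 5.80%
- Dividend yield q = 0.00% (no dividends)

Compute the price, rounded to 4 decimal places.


d1 = (ln(S/K) + (r - q + 0.5*sigma^2) * T) / (sigma * sqrt(T)) = 0.27371591
d2 = d1 - sigma * sqrt(T) = -0.07983748
exp(-rT) = 0.89047522; exp(-qT) = 1.00000000
P = K * exp(-rT) * N(-d2) - S_0 * exp(-qT) * N(-d1)
N(-d1) = 0.39215147; N(-d2) = 0.53181674
P = 113.4100 * 0.89047522 * 0.53181674 - 104.5100 * 1.00000000 * 0.39215147 = 12.7238

Answer: Price = 12.7238


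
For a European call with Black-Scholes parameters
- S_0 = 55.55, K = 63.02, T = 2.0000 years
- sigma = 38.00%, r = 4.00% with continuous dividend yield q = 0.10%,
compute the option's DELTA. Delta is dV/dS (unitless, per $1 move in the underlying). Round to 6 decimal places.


d1 = 0.1790680558; d2 = -0.3583330979
phi(d1) = 0.3925971653; exp(-qT) = 0.9980019987; exp(-rT) = 0.9231163464
N(d1) = 0.5710578678
Delta = exp(-qT) * N(d1) = 0.9980019987 * 0.5710578678 = 0.569917

Answer: Delta = 0.569917


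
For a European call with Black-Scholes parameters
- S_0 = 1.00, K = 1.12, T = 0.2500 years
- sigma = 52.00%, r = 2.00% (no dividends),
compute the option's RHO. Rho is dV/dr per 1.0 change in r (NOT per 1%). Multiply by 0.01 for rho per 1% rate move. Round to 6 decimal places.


Answer: Rho = 0.081439

Derivation:
d1 = -0.2866487896; d2 = -0.5466487896
phi(d1) = 0.3828843485; exp(-qT) = 1.0000000000; exp(-rT) = 0.9950124792
N(d2) = 0.2923100214
Rho = K*T*exp(-rT)*N(d2) = 1.1200 * 0.2500 * 0.9950124792 * 0.2923100214 = 0.081439


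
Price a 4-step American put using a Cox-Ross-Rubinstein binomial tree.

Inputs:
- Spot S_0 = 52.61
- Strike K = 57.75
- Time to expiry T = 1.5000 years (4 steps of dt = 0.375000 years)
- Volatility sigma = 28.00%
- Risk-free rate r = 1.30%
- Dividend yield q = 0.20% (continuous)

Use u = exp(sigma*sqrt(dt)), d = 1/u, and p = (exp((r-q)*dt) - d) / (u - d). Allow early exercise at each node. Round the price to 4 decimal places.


Answer: Price = V(0,0) = 10.1319

Derivation:
dt = T/N = 0.375000
u = exp(sigma*sqrt(dt)) = 1.187042; d = 1/u = 0.842430
p = (exp((r-q)*dt) - d) / (u - d) = 0.469233
Discount per step: exp(-r*dt) = 0.995137
Stock lattice S(k, i) with i counting down-moves:
  k=0: S(0,0) = 52.6100
  k=1: S(1,0) = 62.4503; S(1,1) = 44.3203
  k=2: S(2,0) = 74.1311; S(2,1) = 52.6100; S(2,2) = 37.3367
  k=3: S(3,0) = 87.9967; S(3,1) = 62.4503; S(3,2) = 44.3203; S(3,3) = 31.4536
  k=4: S(4,0) = 104.4557; S(4,1) = 74.1311; S(4,2) = 52.6100; S(4,3) = 37.3367; S(4,4) = 26.4975
Terminal payoffs V(N, i) = max(K - S_T, 0):
  V(4,0) = 0.000000; V(4,1) = 0.000000; V(4,2) = 5.140000; V(4,3) = 20.413267; V(4,4) = 31.252534
Backward induction: V(k, i) = exp(-r*dt) * [p * V(k+1, i) + (1-p) * V(k+1, i+1)]; then take max(V_cont, immediate exercise) for American.
  V(3,0) = exp(-r*dt) * [p*0.000000 + (1-p)*0.000000] = 0.000000; exercise = 0.000000; V(3,0) = max -> 0.000000
  V(3,1) = exp(-r*dt) * [p*0.000000 + (1-p)*5.140000] = 2.714873; exercise = 0.000000; V(3,1) = max -> 2.714873
  V(3,2) = exp(-r*dt) * [p*5.140000 + (1-p)*20.413267] = 13.182120; exercise = 13.429739; V(3,2) = max -> 13.429739
  V(3,3) = exp(-r*dt) * [p*20.413267 + (1-p)*31.252534] = 26.039138; exercise = 26.296402; V(3,3) = max -> 26.296402
  V(2,0) = exp(-r*dt) * [p*0.000000 + (1-p)*2.714873] = 1.433956; exercise = 0.000000; V(2,0) = max -> 1.433956
  V(2,1) = exp(-r*dt) * [p*2.714873 + (1-p)*13.429739] = 8.361106; exercise = 5.140000; V(2,1) = max -> 8.361106
  V(2,2) = exp(-r*dt) * [p*13.429739 + (1-p)*26.296402] = 20.160413; exercise = 20.413267; V(2,2) = max -> 20.413267
  V(1,0) = exp(-r*dt) * [p*1.433956 + (1-p)*8.361106] = 5.085803; exercise = 0.000000; V(1,0) = max -> 5.085803
  V(1,1) = exp(-r*dt) * [p*8.361106 + (1-p)*20.413267] = 14.686221; exercise = 13.429739; V(1,1) = max -> 14.686221
  V(0,0) = exp(-r*dt) * [p*5.085803 + (1-p)*14.686221] = 10.131871; exercise = 5.140000; V(0,0) = max -> 10.131871


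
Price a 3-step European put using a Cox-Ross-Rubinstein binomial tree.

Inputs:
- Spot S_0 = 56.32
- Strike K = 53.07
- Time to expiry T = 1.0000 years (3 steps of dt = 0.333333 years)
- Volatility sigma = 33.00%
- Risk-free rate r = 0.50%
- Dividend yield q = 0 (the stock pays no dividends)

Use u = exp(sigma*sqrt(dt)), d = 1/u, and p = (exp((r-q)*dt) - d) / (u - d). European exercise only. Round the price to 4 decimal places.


dt = T/N = 0.333333
u = exp(sigma*sqrt(dt)) = 1.209885; d = 1/u = 0.826525
p = (exp((r-q)*dt) - d) / (u - d) = 0.456863
Discount per step: exp(-r*dt) = 0.998335
Stock lattice S(k, i) with i counting down-moves:
  k=0: S(0,0) = 56.3200
  k=1: S(1,0) = 68.1407; S(1,1) = 46.5499
  k=2: S(2,0) = 82.4425; S(2,1) = 56.3200; S(2,2) = 38.4746
  k=3: S(3,0) = 99.7460; S(3,1) = 68.1407; S(3,2) = 46.5499; S(3,3) = 31.8002
Terminal payoffs V(N, i) = max(K - S_T, 0):
  V(3,0) = 0.000000; V(3,1) = 0.000000; V(3,2) = 6.520134; V(3,3) = 21.269788
Backward induction: V(k, i) = exp(-r*dt) * [p * V(k+1, i) + (1-p) * V(k+1, i+1)].
  V(2,0) = exp(-r*dt) * [p*0.000000 + (1-p)*0.000000] = 0.000000
  V(2,1) = exp(-r*dt) * [p*0.000000 + (1-p)*6.520134] = 3.535427
  V(2,2) = exp(-r*dt) * [p*6.520134 + (1-p)*21.269788] = 14.507014
  V(1,0) = exp(-r*dt) * [p*0.000000 + (1-p)*3.535427] = 1.917022
  V(1,1) = exp(-r*dt) * [p*3.535427 + (1-p)*14.507014] = 9.478687
  V(0,0) = exp(-r*dt) * [p*1.917022 + (1-p)*9.478687] = 6.014008

Answer: Price = V(0,0) = 6.0140


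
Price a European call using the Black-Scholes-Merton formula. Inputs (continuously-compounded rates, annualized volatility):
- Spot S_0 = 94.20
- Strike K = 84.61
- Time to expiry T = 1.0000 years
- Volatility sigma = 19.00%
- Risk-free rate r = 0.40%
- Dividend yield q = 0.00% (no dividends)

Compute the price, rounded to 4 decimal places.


d1 = (ln(S/K) + (r - q + 0.5*sigma^2) * T) / (sigma * sqrt(T)) = 0.68114589
d2 = d1 - sigma * sqrt(T) = 0.49114589
exp(-rT) = 0.99600799; exp(-qT) = 1.00000000
C = S_0 * exp(-qT) * N(d1) - K * exp(-rT) * N(d2)
N(d1) = 0.75211041; N(d2) = 0.68833837
C = 94.2000 * 1.00000000 * 0.75211041 - 84.6100 * 0.99600799 * 0.68833837 = 12.8410

Answer: Price = 12.8410


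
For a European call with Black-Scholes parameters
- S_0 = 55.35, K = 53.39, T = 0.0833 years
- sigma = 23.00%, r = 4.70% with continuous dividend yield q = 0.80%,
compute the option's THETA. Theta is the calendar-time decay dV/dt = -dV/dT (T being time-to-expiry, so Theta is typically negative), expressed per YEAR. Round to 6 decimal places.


d1 = 0.6252475262; d2 = 0.5588655256
phi(d1) = 0.3281101947; exp(-qT) = 0.9993338220; exp(-rT) = 0.9960925540
Theta = -S*exp(-qT)*phi(d1)*sigma/(2*sqrt(T)) - r*K*exp(-rT)*N(d2) + q*S*exp(-qT)*N(d1)
N(d1) = 0.7340956931; N(d2) = 0.7118732506; sqrt(T) = 0.2886173938
Term 1 = -55.3500 * 0.9993338220 * 0.3281101947 * 0.2300 / (2 * 0.2886173938) = -7.2314148302
Term 2 = -0.0470 * 53.3900 * 0.9960925540 * 0.7118732506 = -1.7793449358
Term 3 = 0.0080 * 55.3500 * 0.9993338220 * 0.7340956931 = 0.3248410267
Theta = -7.2314148302 + (-1.7793449358) + (0.3248410267) = -8.685919

Answer: Theta = -8.685919


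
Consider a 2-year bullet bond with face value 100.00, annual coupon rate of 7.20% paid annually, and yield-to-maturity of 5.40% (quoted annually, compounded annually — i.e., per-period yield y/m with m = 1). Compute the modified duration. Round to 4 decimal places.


Answer: Modified duration = 1.8348

Derivation:
Coupon per period c = face * coupon_rate / m = 7.200000
Periods per year m = 1; per-period yield y/m = 0.054000
Number of cashflows N = 2
Cashflows (t years, CF_t, discount factor 1/(1+y/m)^(m*t), PV):
  t = 1.0000: CF_t = 7.200000, DF = 0.948767, PV = 6.831120
  t = 2.0000: CF_t = 107.200000, DF = 0.900158, PV = 96.496945
Price P = sum_t PV_t = 103.328064
First compute Macaulay numerator sum_t t * PV_t:
  t * PV_t at t = 1.0000: 6.831120
  t * PV_t at t = 2.0000: 192.993890
Macaulay duration D = 199.825009 / 103.328064 = 1.933889
Modified duration = D / (1 + y/m) = 1.933889 / (1 + 0.054000) = 1.834809


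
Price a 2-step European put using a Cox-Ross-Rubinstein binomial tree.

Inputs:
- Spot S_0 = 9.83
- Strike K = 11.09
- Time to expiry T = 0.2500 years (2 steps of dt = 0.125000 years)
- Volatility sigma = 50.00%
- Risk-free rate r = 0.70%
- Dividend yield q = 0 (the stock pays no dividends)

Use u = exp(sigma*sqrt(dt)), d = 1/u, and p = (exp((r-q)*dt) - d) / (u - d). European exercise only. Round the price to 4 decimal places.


dt = T/N = 0.125000
u = exp(sigma*sqrt(dt)) = 1.193365; d = 1/u = 0.837967
p = (exp((r-q)*dt) - d) / (u - d) = 0.458384
Discount per step: exp(-r*dt) = 0.999125
Stock lattice S(k, i) with i counting down-moves:
  k=0: S(0,0) = 9.8300
  k=1: S(1,0) = 11.7308; S(1,1) = 8.2372
  k=2: S(2,0) = 13.9991; S(2,1) = 9.8300; S(2,2) = 6.9025
Terminal payoffs V(N, i) = max(K - S_T, 0):
  V(2,0) = 0.000000; V(2,1) = 1.260000; V(2,2) = 4.187487
Backward induction: V(k, i) = exp(-r*dt) * [p * V(k+1, i) + (1-p) * V(k+1, i+1)].
  V(1,0) = exp(-r*dt) * [p*0.000000 + (1-p)*1.260000] = 0.681840
  V(1,1) = exp(-r*dt) * [p*1.260000 + (1-p)*4.187487] = 2.843086
  V(0,0) = exp(-r*dt) * [p*0.681840 + (1-p)*2.843086] = 1.850786

Answer: Price = V(0,0) = 1.8508


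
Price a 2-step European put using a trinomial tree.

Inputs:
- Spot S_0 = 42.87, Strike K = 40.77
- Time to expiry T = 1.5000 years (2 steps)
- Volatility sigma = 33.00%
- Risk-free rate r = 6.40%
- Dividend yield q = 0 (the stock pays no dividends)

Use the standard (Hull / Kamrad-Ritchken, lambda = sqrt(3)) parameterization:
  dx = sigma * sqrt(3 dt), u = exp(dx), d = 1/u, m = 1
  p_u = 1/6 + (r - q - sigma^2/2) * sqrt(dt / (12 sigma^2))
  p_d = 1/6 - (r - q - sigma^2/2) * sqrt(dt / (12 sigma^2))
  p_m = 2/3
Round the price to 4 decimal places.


Answer: Price = V(0,0) = 3.4004

Derivation:
dt = T/N = 0.750000; dx = sigma*sqrt(3*dt) = 0.495000
u = exp(dx) = 1.640498; d = 1/u = 0.609571
p_u = 0.173902, p_m = 0.666667, p_d = 0.159432
Discount per step: exp(-r*dt) = 0.953134
Stock lattice S(k, j) with j the centered position index:
  k=0: S(0,+0) = 42.8700
  k=1: S(1,-1) = 26.1323; S(1,+0) = 42.8700; S(1,+1) = 70.3282
  k=2: S(2,-2) = 15.9295; S(2,-1) = 26.1323; S(2,+0) = 42.8700; S(2,+1) = 70.3282; S(2,+2) = 115.3732
Terminal payoffs V(N, j) = max(K - S_T, 0):
  V(2,-2) = 24.840507; V(2,-1) = 14.637695; V(2,+0) = 0.000000; V(2,+1) = 0.000000; V(2,+2) = 0.000000
Backward induction: V(k, j) = exp(-r*dt) * [p_u * V(k+1, j+1) + p_m * V(k+1, j) + p_d * V(k+1, j-1)]
  V(1,-1) = exp(-r*dt) * [p_u*0.000000 + p_m*14.637695 + p_d*24.840507] = 13.075881
  V(1,+0) = exp(-r*dt) * [p_u*0.000000 + p_m*0.000000 + p_d*14.637695] = 2.224342
  V(1,+1) = exp(-r*dt) * [p_u*0.000000 + p_m*0.000000 + p_d*0.000000] = 0.000000
  V(0,+0) = exp(-r*dt) * [p_u*0.000000 + p_m*2.224342 + p_d*13.075881] = 3.400406


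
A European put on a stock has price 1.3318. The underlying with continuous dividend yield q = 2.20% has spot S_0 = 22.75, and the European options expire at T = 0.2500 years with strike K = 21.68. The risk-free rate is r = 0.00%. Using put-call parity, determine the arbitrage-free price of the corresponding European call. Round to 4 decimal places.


Put-call parity: C - P = S_0 * exp(-qT) - K * exp(-rT).
S_0 * exp(-qT) = 22.7500 * 0.99451510 = 22.62521846
K * exp(-rT) = 21.6800 * 1.00000000 = 21.68000000
C = P + S*exp(-qT) - K*exp(-rT)
C = 1.3318 + 22.62521846 - 21.68000000 = 2.2770

Answer: Call price = 2.2770


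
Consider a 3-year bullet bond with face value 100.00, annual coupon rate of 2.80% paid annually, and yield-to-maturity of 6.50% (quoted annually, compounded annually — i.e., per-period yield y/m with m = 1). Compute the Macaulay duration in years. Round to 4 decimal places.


Coupon per period c = face * coupon_rate / m = 2.800000
Periods per year m = 1; per-period yield y/m = 0.065000
Number of cashflows N = 3
Cashflows (t years, CF_t, discount factor 1/(1+y/m)^(m*t), PV):
  t = 1.0000: CF_t = 2.800000, DF = 0.938967, PV = 2.629108
  t = 2.0000: CF_t = 2.800000, DF = 0.881659, PV = 2.468646
  t = 3.0000: CF_t = 102.800000, DF = 0.827849, PV = 85.102887
Price P = sum_t PV_t = 90.200641
Macaulay numerator sum_t t * PV_t:
  t * PV_t at t = 1.0000: 2.629108
  t * PV_t at t = 2.0000: 4.937292
  t * PV_t at t = 3.0000: 255.308660
Macaulay duration D = (sum_t t * PV_t) / P = 262.875060 / 90.200641 = 2.914337

Answer: Macaulay duration = 2.9143 years


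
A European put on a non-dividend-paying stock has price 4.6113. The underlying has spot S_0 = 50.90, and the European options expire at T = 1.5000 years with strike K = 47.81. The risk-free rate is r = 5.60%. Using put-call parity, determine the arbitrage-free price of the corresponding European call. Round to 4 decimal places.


Answer: Call price = 11.5533

Derivation:
Put-call parity: C - P = S_0 * exp(-qT) - K * exp(-rT).
S_0 * exp(-qT) = 50.9000 * 1.00000000 = 50.90000000
K * exp(-rT) = 47.8100 * 0.91943126 = 43.95800835
C = P + S*exp(-qT) - K*exp(-rT)
C = 4.6113 + 50.90000000 - 43.95800835 = 11.5533


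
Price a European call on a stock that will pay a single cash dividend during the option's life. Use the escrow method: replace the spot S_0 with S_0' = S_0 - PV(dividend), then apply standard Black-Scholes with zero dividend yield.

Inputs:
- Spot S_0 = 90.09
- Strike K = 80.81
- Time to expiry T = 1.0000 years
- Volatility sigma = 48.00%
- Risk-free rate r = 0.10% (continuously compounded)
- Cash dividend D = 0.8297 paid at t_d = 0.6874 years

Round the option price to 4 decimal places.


PV(D) = D * exp(-r * t_d) = 0.8297 * 0.99931284 = 0.82912986
S_0' = S_0 - PV(D) = 90.0900 - 0.82912986 = 89.26087014
d1 = (ln(S_0'/K) + (r + sigma^2/2)*T) / (sigma*sqrt(T)) = 0.44929685
d2 = d1 - sigma*sqrt(T) = -0.03070315
exp(-rT) = 0.99900050
N(d1) = 0.67339123; N(d2) = 0.48775314
C = S_0' * N(d1) - K * exp(-rT) * N(d2) = 89.26087014 * 0.67339123 - 80.8100 * 0.99900050 * 0.48775314 = 20.7316

Answer: Price = 20.7316


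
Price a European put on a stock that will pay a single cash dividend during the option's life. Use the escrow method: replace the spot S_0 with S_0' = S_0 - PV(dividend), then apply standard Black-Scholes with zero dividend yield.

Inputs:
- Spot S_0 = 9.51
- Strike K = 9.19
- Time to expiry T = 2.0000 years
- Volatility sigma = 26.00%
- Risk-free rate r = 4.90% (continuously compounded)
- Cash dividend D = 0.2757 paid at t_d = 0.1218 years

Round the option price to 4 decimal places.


Answer: Price = 0.8787

Derivation:
PV(D) = D * exp(-r * t_d) = 0.2757 * 0.99404957 = 0.27405947
S_0' = S_0 - PV(D) = 9.5100 - 0.27405947 = 9.23594053
d1 = (ln(S_0'/K) + (r + sigma^2/2)*T) / (sigma*sqrt(T)) = 0.46393416
d2 = d1 - sigma*sqrt(T) = 0.09623864
exp(-rT) = 0.90664890
N(-d1) = 0.32134746; N(-d2) = 0.46166552
P = K * exp(-rT) * N(-d2) - S_0' * N(-d1) = 9.1900 * 0.90664890 * 0.46166552 - 9.23594053 * 0.32134746 = 0.8787


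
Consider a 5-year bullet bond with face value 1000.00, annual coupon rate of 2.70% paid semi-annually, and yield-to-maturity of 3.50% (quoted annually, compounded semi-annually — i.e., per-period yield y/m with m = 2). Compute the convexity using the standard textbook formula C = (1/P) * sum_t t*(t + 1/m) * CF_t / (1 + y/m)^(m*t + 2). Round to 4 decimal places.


Answer: Convexity = 24.4774

Derivation:
Coupon per period c = face * coupon_rate / m = 13.500000
Periods per year m = 2; per-period yield y/m = 0.017500
Number of cashflows N = 10
Cashflows (t years, CF_t, discount factor 1/(1+y/m)^(m*t), PV):
  t = 0.5000: CF_t = 13.500000, DF = 0.982801, PV = 13.267813
  t = 1.0000: CF_t = 13.500000, DF = 0.965898, PV = 13.039620
  t = 1.5000: CF_t = 13.500000, DF = 0.949285, PV = 12.815351
  t = 2.0000: CF_t = 13.500000, DF = 0.932959, PV = 12.594940
  t = 2.5000: CF_t = 13.500000, DF = 0.916913, PV = 12.378319
  t = 3.0000: CF_t = 13.500000, DF = 0.901143, PV = 12.165424
  t = 3.5000: CF_t = 13.500000, DF = 0.885644, PV = 11.956191
  t = 4.0000: CF_t = 13.500000, DF = 0.870412, PV = 11.750556
  t = 4.5000: CF_t = 13.500000, DF = 0.855441, PV = 11.548458
  t = 5.0000: CF_t = 1013.500000, DF = 0.840729, PV = 852.078435
Price P = sum_t PV_t = 963.595108
Convexity numerator sum_t t*(t + 1/m) * CF_t / (1+y/m)^(m*t + 2):
  t = 0.5000: term = 6.407676
  t = 1.0000: term = 18.892410
  t = 1.5000: term = 37.134958
  t = 2.0000: term = 60.827122
  t = 2.5000: term = 89.671432
  t = 3.0000: term = 123.380840
  t = 3.5000: term = 161.678415
  t = 4.0000: term = 204.297050
  t = 4.5000: term = 250.979176
  t = 5.0000: term = 22633.068201
Convexity = (1/P) * sum = 23586.337279 / 963.595108 = 24.477436


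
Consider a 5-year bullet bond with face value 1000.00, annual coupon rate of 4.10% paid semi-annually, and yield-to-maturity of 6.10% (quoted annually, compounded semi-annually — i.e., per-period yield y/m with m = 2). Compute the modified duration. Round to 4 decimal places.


Answer: Modified duration = 4.4129

Derivation:
Coupon per period c = face * coupon_rate / m = 20.500000
Periods per year m = 2; per-period yield y/m = 0.030500
Number of cashflows N = 10
Cashflows (t years, CF_t, discount factor 1/(1+y/m)^(m*t), PV):
  t = 0.5000: CF_t = 20.500000, DF = 0.970403, PV = 19.893256
  t = 1.0000: CF_t = 20.500000, DF = 0.941681, PV = 19.304469
  t = 1.5000: CF_t = 20.500000, DF = 0.913810, PV = 18.733110
  t = 2.0000: CF_t = 20.500000, DF = 0.886764, PV = 18.178660
  t = 2.5000: CF_t = 20.500000, DF = 0.860518, PV = 17.640621
  t = 3.0000: CF_t = 20.500000, DF = 0.835049, PV = 17.118507
  t = 3.5000: CF_t = 20.500000, DF = 0.810334, PV = 16.611846
  t = 4.0000: CF_t = 20.500000, DF = 0.786350, PV = 16.120180
  t = 4.5000: CF_t = 20.500000, DF = 0.763076, PV = 15.643067
  t = 5.0000: CF_t = 1020.500000, DF = 0.740491, PV = 755.671508
Price P = sum_t PV_t = 914.915224
First compute Macaulay numerator sum_t t * PV_t:
  t * PV_t at t = 0.5000: 9.946628
  t * PV_t at t = 1.0000: 19.304469
  t * PV_t at t = 1.5000: 28.099664
  t * PV_t at t = 2.0000: 36.357321
  t * PV_t at t = 2.5000: 44.101554
  t * PV_t at t = 3.0000: 51.355521
  t * PV_t at t = 3.5000: 58.141460
  t * PV_t at t = 4.0000: 64.480721
  t * PV_t at t = 4.5000: 70.393800
  t * PV_t at t = 5.0000: 3778.357541
Macaulay duration D = 4160.538679 / 914.915224 = 4.547458
Modified duration = D / (1 + y/m) = 4.547458 / (1 + 0.030500) = 4.412866
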